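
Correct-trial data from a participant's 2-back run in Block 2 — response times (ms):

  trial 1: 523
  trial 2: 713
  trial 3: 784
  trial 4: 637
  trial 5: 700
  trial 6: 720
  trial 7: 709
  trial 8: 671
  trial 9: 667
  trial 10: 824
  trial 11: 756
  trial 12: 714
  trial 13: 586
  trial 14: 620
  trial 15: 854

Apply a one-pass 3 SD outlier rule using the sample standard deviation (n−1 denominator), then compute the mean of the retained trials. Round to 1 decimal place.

n = 15, ΣRT = 10478, M = 698.533
Σ(x−M)² = 106721.73; s = √(106721.73/14) = 87.310
Cutoffs: 698.533 ± 3·87.310 → [436.6, 960.5]
No RTs fall outside the cutoffs; all 15 retained. Mean = 10478/15 = 698.533

698.5 ms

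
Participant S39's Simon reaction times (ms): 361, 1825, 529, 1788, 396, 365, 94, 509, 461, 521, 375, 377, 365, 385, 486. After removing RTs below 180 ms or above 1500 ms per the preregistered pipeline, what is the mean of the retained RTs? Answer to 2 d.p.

Excluded: 94, 1788, 1825
Retained (n=12): Σ = 5130
Mean = 5130/12 = 427.5000

427.50 ms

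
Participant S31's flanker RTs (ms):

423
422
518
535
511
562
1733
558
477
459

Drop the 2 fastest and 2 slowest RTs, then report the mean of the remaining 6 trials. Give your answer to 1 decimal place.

509.7 ms

Sorted: 422, 423, 459, 477, 511, 518, 535, 558, 562, 1733
Drop lowest 2 (422, 423) and highest 2 (562, 1733)
Remaining (n=6): Σ = 3058, mean = 3058/6 = 509.667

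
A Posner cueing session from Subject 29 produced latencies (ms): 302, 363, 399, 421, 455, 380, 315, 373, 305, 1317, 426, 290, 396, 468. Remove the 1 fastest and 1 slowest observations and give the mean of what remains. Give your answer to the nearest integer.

384 ms

Sorted: 290, 302, 305, 315, 363, 373, 380, 396, 399, 421, 426, 455, 468, 1317
Drop lowest 1 (290) and highest 1 (1317)
Remaining (n=12): Σ = 4603, mean = 4603/12 = 383.583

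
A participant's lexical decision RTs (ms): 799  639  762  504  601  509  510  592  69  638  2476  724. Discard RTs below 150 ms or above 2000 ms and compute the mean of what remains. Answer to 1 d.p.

Excluded: 69, 2476
Retained (n=10): Σ = 6278
Mean = 6278/10 = 627.8000

627.8 ms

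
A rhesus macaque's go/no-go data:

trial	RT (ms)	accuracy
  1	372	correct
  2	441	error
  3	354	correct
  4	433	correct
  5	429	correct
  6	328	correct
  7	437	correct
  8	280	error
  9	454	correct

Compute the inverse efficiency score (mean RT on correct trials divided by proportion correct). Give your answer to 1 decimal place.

515.6 ms

Correct trials (n=7): 372, 354, 433, 429, 328, 437, 454
Mean correct RT = 2807/7 = 401.0000 ms
Proportion correct = 7/9
IES = 401.0000 / (7/9) = 515.571 ms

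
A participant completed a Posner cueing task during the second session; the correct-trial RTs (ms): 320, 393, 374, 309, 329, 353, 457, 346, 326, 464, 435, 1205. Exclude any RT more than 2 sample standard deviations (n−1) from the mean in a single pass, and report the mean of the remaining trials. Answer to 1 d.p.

373.3 ms

n = 12, ΣRT = 5311, M = 442.583
Σ(x−M)² = 665882.92; s = √(665882.92/11) = 246.038
Cutoffs: 442.583 ± 2·246.038 → [-49.5, 934.7]
Outside: 1205 → excluded.
Retained (n=11): Σ = 4106, mean = 4106/11 = 373.273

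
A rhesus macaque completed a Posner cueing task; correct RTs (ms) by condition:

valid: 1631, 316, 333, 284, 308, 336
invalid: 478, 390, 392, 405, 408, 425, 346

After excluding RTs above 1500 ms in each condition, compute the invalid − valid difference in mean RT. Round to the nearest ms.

91 ms

valid: exclude 1631
M(valid) = 1577/5 = 315.400
M(invalid) = 2844/7 = 406.286
Difference = 406.286 − 315.400 = 90.886 ms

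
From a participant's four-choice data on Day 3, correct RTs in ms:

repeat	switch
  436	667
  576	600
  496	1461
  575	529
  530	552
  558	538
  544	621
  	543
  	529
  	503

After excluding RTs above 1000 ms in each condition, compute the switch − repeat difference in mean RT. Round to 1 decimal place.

switch: exclude 1461
M(repeat) = 3715/7 = 530.714
M(switch) = 5082/9 = 564.667
Difference = 564.667 − 530.714 = 33.952 ms

34.0 ms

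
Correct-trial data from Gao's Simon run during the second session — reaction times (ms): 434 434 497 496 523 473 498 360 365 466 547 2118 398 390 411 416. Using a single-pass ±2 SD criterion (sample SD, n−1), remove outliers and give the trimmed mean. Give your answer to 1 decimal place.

447.2 ms

n = 16, ΣRT = 8826, M = 551.625
Σ(x−M)² = 2663951.75; s = √(2663951.75/15) = 421.422
Cutoffs: 551.625 ± 2·421.422 → [-291.2, 1394.5]
Outside: 2118 → excluded.
Retained (n=15): Σ = 6708, mean = 6708/15 = 447.200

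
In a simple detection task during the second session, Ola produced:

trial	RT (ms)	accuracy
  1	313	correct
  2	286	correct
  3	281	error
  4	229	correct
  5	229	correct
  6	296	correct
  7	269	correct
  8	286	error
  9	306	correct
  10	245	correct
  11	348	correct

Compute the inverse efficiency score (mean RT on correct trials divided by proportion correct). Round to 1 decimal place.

Correct trials (n=9): 313, 286, 229, 229, 296, 269, 306, 245, 348
Mean correct RT = 2521/9 = 280.1111 ms
Proportion correct = 9/11
IES = 280.1111 / (9/11) = 342.358 ms

342.4 ms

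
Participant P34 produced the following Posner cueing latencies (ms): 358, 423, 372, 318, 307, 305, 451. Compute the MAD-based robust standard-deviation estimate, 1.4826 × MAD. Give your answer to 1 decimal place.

75.6 ms

Sorted: 305, 307, 318, 358, 372, 423, 451 → median = 358
|x − 358| sorted: 0, 14, 40, 51, 53, 65, 93 → MAD = 51
Robust SD ≈ 1.4826 × 51 = 75.613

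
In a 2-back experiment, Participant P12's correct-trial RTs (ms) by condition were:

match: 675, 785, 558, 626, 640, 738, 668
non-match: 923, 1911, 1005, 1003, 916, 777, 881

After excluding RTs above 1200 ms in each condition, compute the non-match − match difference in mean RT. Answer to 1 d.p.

non-match: exclude 1911
M(match) = 4690/7 = 670.000
M(non-match) = 5505/6 = 917.500
Difference = 917.500 − 670.000 = 247.500 ms

247.5 ms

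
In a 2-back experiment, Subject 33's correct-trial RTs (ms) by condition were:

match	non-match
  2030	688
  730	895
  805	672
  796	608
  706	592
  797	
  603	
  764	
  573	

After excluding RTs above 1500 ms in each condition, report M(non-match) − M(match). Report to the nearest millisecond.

-31 ms

match: exclude 2030
M(match) = 5774/8 = 721.750
M(non-match) = 3455/5 = 691.000
Difference = 691.000 − 721.750 = -30.750 ms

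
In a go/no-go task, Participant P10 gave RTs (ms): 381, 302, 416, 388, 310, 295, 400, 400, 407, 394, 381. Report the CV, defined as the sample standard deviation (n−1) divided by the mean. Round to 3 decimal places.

0.122

n = 11, Σ = 4074, M = 370.3636
Σ(x−M)² = 20274.545; s = √(20274.545/10) = 45.0273
CV = 45.0273 / 370.3636 = 0.12158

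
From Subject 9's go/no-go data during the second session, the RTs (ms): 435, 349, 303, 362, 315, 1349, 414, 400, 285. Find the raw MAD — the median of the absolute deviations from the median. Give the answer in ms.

52 ms

Sorted: 285, 303, 315, 349, 362, 400, 414, 435, 1349 → median = 362
|x − 362|: 73, 13, 59, 0, 47, 987, 52, 38, 77
Sorted deviations: 0, 13, 38, 47, 52, 59, 73, 77, 987 → MAD = 52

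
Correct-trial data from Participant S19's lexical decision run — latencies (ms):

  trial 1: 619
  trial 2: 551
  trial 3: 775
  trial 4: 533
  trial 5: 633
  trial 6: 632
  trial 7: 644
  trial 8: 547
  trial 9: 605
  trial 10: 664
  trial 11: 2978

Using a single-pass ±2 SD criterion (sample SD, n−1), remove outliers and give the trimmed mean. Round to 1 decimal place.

n = 11, ΣRT = 9181, M = 834.636
Σ(x−M)² = 5098142.55; s = √(5098142.55/10) = 714.013
Cutoffs: 834.636 ± 2·714.013 → [-593.4, 2262.7]
Outside: 2978 → excluded.
Retained (n=10): Σ = 6203, mean = 6203/10 = 620.300

620.3 ms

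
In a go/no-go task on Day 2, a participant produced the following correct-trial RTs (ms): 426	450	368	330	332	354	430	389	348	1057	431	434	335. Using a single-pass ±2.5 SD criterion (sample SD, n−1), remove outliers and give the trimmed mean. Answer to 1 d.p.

385.6 ms

n = 13, ΣRT = 5684, M = 437.231
Σ(x−M)² = 439536.31; s = √(439536.31/12) = 191.384
Cutoffs: 437.231 ± 2.5·191.384 → [-41.2, 915.7]
Outside: 1057 → excluded.
Retained (n=12): Σ = 4627, mean = 4627/12 = 385.583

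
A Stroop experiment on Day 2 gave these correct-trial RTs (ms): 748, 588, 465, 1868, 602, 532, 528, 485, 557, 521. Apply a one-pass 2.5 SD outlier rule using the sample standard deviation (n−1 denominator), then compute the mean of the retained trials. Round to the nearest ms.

n = 10, ΣRT = 6894, M = 689.400
Σ(x−M)² = 1599300.40; s = √(1599300.40/9) = 421.545
Cutoffs: 689.400 ± 2.5·421.545 → [-364.5, 1743.3]
Outside: 1868 → excluded.
Retained (n=9): Σ = 5026, mean = 5026/9 = 558.444

558 ms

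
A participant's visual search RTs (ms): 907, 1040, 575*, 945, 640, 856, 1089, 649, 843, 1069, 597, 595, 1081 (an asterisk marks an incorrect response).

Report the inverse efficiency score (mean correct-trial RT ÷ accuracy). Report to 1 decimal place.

Correct trials (n=12): 907, 1040, 945, 640, 856, 1089, 649, 843, 1069, 597, 595, 1081
Mean correct RT = 10311/12 = 859.2500 ms
Proportion correct = 12/13
IES = 859.2500 / (12/13) = 930.854 ms

930.9 ms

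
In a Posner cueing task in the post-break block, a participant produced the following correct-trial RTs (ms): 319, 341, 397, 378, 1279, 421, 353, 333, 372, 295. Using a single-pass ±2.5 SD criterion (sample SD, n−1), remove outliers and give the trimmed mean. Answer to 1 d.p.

356.6 ms

n = 10, ΣRT = 4488, M = 448.800
Σ(x−M)² = 778309.60; s = √(778309.60/9) = 294.073
Cutoffs: 448.800 ± 2.5·294.073 → [-286.4, 1184.0]
Outside: 1279 → excluded.
Retained (n=9): Σ = 3209, mean = 3209/9 = 356.556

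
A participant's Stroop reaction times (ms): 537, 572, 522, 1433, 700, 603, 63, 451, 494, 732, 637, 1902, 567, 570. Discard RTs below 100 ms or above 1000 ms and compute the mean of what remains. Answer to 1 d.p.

Excluded: 63, 1433, 1902
Retained (n=11): Σ = 6385
Mean = 6385/11 = 580.4545

580.5 ms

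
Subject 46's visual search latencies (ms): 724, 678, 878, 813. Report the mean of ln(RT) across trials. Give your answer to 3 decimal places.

6.646

ln(RT): 6.5848, 6.5191, 6.7776, 6.7007
Σ ln(RT) = 26.5823
Mean = 26.5823/4 = 6.64558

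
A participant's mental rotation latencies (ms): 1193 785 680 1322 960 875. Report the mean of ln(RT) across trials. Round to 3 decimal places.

ln(RT): 7.0842, 6.6657, 6.5221, 7.1869, 6.8669, 6.7742
Σ ln(RT) = 41.1001
Mean = 41.1001/6 = 6.85001

6.850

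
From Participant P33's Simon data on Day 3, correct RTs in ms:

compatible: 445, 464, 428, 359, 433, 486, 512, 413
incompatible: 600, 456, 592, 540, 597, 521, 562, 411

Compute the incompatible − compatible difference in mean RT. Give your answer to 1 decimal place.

92.4 ms

M(compatible) = 3540/8 = 442.500
M(incompatible) = 4279/8 = 534.875
Difference = 534.875 − 442.500 = 92.375 ms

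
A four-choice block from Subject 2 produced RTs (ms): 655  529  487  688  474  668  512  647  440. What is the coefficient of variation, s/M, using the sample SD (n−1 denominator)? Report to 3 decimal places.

0.170

n = 9, Σ = 5100, M = 566.6667
Σ(x−M)² = 74632.000; s = √(74632.000/8) = 96.5867
CV = 96.5867 / 566.6667 = 0.17045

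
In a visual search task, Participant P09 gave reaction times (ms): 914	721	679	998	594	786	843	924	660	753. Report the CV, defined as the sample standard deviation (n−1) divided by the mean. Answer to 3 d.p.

n = 10, Σ = 7872, M = 787.2000
Σ(x−M)² = 153109.600; s = √(153109.600/9) = 130.4307
CV = 130.4307 / 787.2000 = 0.16569

0.166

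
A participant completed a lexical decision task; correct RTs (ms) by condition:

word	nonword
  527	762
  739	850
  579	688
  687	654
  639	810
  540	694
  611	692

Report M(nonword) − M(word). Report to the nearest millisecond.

118 ms

M(word) = 4322/7 = 617.429
M(nonword) = 5150/7 = 735.714
Difference = 735.714 − 617.429 = 118.286 ms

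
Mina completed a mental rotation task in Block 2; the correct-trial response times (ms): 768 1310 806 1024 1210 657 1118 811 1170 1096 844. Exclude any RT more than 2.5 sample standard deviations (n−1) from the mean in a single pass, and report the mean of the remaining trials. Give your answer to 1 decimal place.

n = 11, ΣRT = 10814, M = 983.091
Σ(x−M)² = 458836.91; s = √(458836.91/10) = 214.205
Cutoffs: 983.091 ± 2.5·214.205 → [447.6, 1518.6]
No RTs fall outside the cutoffs; all 11 retained. Mean = 10814/11 = 983.091

983.1 ms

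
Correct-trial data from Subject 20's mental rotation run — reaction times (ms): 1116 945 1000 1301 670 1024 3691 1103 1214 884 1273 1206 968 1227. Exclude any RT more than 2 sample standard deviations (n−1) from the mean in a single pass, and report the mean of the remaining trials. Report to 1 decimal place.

1071.6 ms

n = 14, ΣRT = 17622, M = 1258.714
Σ(x−M)² = 6760354.86; s = √(6760354.86/13) = 721.129
Cutoffs: 1258.714 ± 2·721.129 → [-183.5, 2701.0]
Outside: 3691 → excluded.
Retained (n=13): Σ = 13931, mean = 13931/13 = 1071.615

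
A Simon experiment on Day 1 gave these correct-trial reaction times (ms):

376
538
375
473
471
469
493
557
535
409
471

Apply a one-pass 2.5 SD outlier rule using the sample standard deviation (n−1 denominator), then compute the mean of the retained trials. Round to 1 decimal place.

469.7 ms

n = 11, ΣRT = 5167, M = 469.727
Σ(x−M)² = 38540.18; s = √(38540.18/10) = 62.081
Cutoffs: 469.727 ± 2.5·62.081 → [314.5, 624.9]
No RTs fall outside the cutoffs; all 11 retained. Mean = 5167/11 = 469.727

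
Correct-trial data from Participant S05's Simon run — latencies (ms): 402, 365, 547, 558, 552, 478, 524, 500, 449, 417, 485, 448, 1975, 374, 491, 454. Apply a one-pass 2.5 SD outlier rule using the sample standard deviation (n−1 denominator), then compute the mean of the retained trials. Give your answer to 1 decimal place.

n = 16, ΣRT = 9019, M = 563.688
Σ(x−M)² = 2178385.44; s = √(2178385.44/15) = 381.085
Cutoffs: 563.688 ± 2.5·381.085 → [-389.0, 1516.4]
Outside: 1975 → excluded.
Retained (n=15): Σ = 7044, mean = 7044/15 = 469.600

469.6 ms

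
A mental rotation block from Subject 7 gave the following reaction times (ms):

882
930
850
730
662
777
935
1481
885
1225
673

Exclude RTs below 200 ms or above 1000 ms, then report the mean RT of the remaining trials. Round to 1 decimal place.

813.8 ms

Excluded: 1225, 1481
Retained (n=9): Σ = 7324
Mean = 7324/9 = 813.7778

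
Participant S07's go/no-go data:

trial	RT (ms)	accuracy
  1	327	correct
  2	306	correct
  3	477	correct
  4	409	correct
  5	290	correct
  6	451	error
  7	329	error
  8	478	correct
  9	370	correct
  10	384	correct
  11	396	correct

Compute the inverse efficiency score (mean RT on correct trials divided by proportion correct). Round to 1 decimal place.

466.8 ms

Correct trials (n=9): 327, 306, 477, 409, 290, 478, 370, 384, 396
Mean correct RT = 3437/9 = 381.8889 ms
Proportion correct = 9/11
IES = 381.8889 / (9/11) = 466.753 ms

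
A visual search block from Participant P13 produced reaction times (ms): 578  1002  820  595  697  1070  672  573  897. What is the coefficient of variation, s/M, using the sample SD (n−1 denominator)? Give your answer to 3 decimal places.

n = 9, Σ = 6904, M = 767.1111
Σ(x−M)² = 283608.889; s = √(283608.889/8) = 188.2847
CV = 188.2847 / 767.1111 = 0.24545

0.245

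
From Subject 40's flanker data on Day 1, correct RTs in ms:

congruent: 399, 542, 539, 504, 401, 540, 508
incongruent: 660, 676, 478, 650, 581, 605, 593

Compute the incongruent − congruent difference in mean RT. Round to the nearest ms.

116 ms

M(congruent) = 3433/7 = 490.429
M(incongruent) = 4243/7 = 606.143
Difference = 606.143 − 490.429 = 115.714 ms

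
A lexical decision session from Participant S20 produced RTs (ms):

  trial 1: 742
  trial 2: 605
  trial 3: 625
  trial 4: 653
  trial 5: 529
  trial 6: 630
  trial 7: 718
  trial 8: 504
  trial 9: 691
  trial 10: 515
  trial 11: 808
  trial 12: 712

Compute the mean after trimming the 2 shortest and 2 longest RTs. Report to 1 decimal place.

Sorted: 504, 515, 529, 605, 625, 630, 653, 691, 712, 718, 742, 808
Drop lowest 2 (504, 515) and highest 2 (742, 808)
Remaining (n=8): Σ = 5163, mean = 5163/8 = 645.375

645.4 ms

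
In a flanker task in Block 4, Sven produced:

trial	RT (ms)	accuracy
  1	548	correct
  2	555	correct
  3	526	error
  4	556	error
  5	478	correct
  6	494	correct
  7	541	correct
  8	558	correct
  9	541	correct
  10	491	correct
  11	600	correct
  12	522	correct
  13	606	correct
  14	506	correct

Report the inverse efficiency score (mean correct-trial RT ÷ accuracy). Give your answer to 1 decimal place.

Correct trials (n=12): 548, 555, 478, 494, 541, 558, 541, 491, 600, 522, 606, 506
Mean correct RT = 6440/12 = 536.6667 ms
Proportion correct = 12/14
IES = 536.6667 / (12/14) = 626.111 ms

626.1 ms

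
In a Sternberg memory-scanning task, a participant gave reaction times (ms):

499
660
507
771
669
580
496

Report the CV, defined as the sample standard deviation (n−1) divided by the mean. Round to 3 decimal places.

n = 7, Σ = 4182, M = 597.4286
Σ(x−M)² = 67621.714; s = √(67621.714/6) = 106.1616
CV = 106.1616 / 597.4286 = 0.17770

0.178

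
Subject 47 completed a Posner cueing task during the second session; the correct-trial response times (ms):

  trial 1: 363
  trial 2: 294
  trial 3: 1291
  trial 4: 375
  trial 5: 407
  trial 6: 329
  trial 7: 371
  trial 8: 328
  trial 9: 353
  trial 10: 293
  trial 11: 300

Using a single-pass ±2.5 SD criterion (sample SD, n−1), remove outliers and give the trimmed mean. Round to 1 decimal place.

341.3 ms

n = 11, ΣRT = 4704, M = 427.636
Σ(x−M)² = 833482.55; s = √(833482.55/10) = 288.701
Cutoffs: 427.636 ± 2.5·288.701 → [-294.1, 1149.4]
Outside: 1291 → excluded.
Retained (n=10): Σ = 3413, mean = 3413/10 = 341.300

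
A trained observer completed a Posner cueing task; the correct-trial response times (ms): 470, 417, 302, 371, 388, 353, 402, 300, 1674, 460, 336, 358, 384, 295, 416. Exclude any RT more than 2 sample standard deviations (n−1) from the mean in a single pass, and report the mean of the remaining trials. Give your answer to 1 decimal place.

n = 15, ΣRT = 6926, M = 461.733
Σ(x−M)² = 1614898.93; s = √(1614898.93/14) = 339.632
Cutoffs: 461.733 ± 2·339.632 → [-217.5, 1141.0]
Outside: 1674 → excluded.
Retained (n=14): Σ = 5252, mean = 5252/14 = 375.143

375.1 ms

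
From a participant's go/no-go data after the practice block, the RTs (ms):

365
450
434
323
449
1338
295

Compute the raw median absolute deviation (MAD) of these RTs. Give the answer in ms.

Sorted: 295, 323, 365, 434, 449, 450, 1338 → median = 434
|x − 434|: 69, 16, 0, 111, 15, 904, 139
Sorted deviations: 0, 15, 16, 69, 111, 139, 904 → MAD = 69

69 ms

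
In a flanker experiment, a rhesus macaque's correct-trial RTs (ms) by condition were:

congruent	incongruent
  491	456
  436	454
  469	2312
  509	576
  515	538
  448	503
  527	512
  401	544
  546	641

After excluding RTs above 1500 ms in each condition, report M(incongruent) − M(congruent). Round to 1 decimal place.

45.6 ms

incongruent: exclude 2312
M(congruent) = 4342/9 = 482.444
M(incongruent) = 4224/8 = 528.000
Difference = 528.000 − 482.444 = 45.556 ms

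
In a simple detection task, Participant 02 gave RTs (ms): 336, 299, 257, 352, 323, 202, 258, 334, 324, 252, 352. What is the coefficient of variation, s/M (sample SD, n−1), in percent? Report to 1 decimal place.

n = 11, Σ = 3289, M = 299.0000
Σ(x−M)² = 24476.000; s = √(24476.000/10) = 49.4732
CV = 49.4732 / 299.0000 = 0.16546 = 16.546%

16.5%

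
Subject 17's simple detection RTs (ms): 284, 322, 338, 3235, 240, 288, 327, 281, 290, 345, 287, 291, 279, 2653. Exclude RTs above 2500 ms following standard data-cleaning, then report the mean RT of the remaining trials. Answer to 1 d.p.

Excluded: 2653, 3235
Retained (n=12): Σ = 3572
Mean = 3572/12 = 297.6667

297.7 ms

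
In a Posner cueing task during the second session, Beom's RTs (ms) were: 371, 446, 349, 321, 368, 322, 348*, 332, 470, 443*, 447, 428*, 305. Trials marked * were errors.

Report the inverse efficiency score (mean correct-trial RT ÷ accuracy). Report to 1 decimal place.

Correct trials (n=10): 371, 446, 349, 321, 368, 322, 332, 470, 447, 305
Mean correct RT = 3731/10 = 373.1000 ms
Proportion correct = 10/13
IES = 373.1000 / (10/13) = 485.030 ms

485.0 ms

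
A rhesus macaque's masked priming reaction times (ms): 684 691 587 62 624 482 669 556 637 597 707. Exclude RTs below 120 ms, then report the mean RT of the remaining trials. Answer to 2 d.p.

Excluded: 62
Retained (n=10): Σ = 6234
Mean = 6234/10 = 623.4000

623.40 ms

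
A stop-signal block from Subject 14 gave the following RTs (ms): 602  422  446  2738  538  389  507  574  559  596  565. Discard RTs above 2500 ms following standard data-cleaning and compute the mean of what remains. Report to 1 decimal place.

519.8 ms

Excluded: 2738
Retained (n=10): Σ = 5198
Mean = 5198/10 = 519.8000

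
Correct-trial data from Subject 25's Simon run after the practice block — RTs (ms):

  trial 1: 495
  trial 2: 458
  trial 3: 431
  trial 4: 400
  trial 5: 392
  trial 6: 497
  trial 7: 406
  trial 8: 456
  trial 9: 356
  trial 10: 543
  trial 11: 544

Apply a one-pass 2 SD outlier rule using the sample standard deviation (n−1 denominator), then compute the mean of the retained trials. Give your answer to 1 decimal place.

n = 11, ΣRT = 4978, M = 452.545
Σ(x−M)² = 38744.73; s = √(38744.73/10) = 62.245
Cutoffs: 452.545 ± 2·62.245 → [328.1, 577.0]
No RTs fall outside the cutoffs; all 11 retained. Mean = 4978/11 = 452.545

452.5 ms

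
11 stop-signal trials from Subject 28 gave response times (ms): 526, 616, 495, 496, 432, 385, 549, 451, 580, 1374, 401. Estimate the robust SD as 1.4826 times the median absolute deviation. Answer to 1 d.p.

94.9 ms

Sorted: 385, 401, 432, 451, 495, 496, 526, 549, 580, 616, 1374 → median = 496
|x − 496| sorted: 0, 1, 30, 45, 53, 64, 84, 95, 111, 120, 878 → MAD = 64
Robust SD ≈ 1.4826 × 64 = 94.886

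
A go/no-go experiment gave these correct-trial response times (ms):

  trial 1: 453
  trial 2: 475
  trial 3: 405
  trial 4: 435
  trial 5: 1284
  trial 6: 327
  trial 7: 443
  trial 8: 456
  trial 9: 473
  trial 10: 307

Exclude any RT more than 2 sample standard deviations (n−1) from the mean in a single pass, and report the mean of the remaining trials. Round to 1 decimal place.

n = 10, ΣRT = 5058, M = 505.800
Σ(x−M)² = 703495.60; s = √(703495.60/9) = 279.582
Cutoffs: 505.800 ± 2·279.582 → [-53.4, 1065.0]
Outside: 1284 → excluded.
Retained (n=9): Σ = 3774, mean = 3774/9 = 419.333

419.3 ms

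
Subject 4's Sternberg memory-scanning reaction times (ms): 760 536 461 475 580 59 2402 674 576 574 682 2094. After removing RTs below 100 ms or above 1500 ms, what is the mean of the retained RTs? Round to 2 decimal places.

590.89 ms

Excluded: 59, 2094, 2402
Retained (n=9): Σ = 5318
Mean = 5318/9 = 590.8889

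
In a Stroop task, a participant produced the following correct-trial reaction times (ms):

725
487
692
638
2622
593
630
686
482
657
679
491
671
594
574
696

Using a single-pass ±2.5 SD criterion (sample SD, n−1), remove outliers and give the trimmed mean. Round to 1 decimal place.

n = 16, ΣRT = 11917, M = 744.812
Σ(x−M)² = 3849864.44; s = √(3849864.44/15) = 506.614
Cutoffs: 744.812 ± 2.5·506.614 → [-521.7, 2011.3]
Outside: 2622 → excluded.
Retained (n=15): Σ = 9295, mean = 9295/15 = 619.667

619.7 ms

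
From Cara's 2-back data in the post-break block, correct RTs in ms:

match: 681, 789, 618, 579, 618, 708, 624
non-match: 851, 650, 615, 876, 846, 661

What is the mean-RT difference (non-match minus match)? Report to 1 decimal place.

90.3 ms

M(match) = 4617/7 = 659.571
M(non-match) = 4499/6 = 749.833
Difference = 749.833 − 659.571 = 90.262 ms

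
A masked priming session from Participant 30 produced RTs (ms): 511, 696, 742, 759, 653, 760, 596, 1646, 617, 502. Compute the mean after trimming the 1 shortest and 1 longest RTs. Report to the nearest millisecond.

667 ms

Sorted: 502, 511, 596, 617, 653, 696, 742, 759, 760, 1646
Drop lowest 1 (502) and highest 1 (1646)
Remaining (n=8): Σ = 5334, mean = 5334/8 = 666.750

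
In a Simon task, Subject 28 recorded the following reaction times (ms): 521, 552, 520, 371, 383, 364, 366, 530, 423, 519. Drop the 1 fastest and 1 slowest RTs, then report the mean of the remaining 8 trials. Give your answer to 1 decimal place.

454.1 ms

Sorted: 364, 366, 371, 383, 423, 519, 520, 521, 530, 552
Drop lowest 1 (364) and highest 1 (552)
Remaining (n=8): Σ = 3633, mean = 3633/8 = 454.125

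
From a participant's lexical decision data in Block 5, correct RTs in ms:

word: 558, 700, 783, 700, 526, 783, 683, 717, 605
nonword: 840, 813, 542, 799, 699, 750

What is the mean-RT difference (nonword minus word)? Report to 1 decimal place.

M(word) = 6055/9 = 672.778
M(nonword) = 4443/6 = 740.500
Difference = 740.500 − 672.778 = 67.722 ms

67.7 ms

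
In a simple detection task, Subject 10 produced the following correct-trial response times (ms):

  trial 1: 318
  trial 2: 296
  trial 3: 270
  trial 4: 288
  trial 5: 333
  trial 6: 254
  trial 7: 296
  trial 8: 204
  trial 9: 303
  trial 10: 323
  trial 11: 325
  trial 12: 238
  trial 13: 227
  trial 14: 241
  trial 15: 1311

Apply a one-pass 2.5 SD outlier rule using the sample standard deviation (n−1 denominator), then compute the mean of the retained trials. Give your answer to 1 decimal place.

279.7 ms

n = 15, ΣRT = 5227, M = 348.467
Σ(x−M)² = 1014523.73; s = √(1014523.73/14) = 269.195
Cutoffs: 348.467 ± 2.5·269.195 → [-324.5, 1021.5]
Outside: 1311 → excluded.
Retained (n=14): Σ = 3916, mean = 3916/14 = 279.714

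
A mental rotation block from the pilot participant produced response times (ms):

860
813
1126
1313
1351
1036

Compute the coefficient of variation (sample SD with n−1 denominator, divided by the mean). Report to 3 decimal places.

n = 6, Σ = 6499, M = 1083.1667
Σ(x−M)² = 251410.833; s = √(251410.833/5) = 224.2369
CV = 224.2369 / 1083.1667 = 0.20702

0.207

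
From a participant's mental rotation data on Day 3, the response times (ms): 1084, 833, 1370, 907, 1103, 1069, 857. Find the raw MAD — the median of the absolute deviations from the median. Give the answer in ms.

162 ms

Sorted: 833, 857, 907, 1069, 1084, 1103, 1370 → median = 1069
|x − 1069|: 15, 236, 301, 162, 34, 0, 212
Sorted deviations: 0, 15, 34, 162, 212, 236, 301 → MAD = 162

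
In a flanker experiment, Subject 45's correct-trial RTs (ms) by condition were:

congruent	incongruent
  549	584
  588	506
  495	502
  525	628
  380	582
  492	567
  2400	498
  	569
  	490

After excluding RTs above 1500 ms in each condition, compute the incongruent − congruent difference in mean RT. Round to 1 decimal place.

congruent: exclude 2400
M(congruent) = 3029/6 = 504.833
M(incongruent) = 4926/9 = 547.333
Difference = 547.333 − 504.833 = 42.500 ms

42.5 ms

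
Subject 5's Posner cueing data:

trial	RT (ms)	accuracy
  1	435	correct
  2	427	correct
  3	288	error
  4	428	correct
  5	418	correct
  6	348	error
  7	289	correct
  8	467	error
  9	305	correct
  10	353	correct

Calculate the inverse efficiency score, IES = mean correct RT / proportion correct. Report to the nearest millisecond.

542 ms

Correct trials (n=7): 435, 427, 428, 418, 289, 305, 353
Mean correct RT = 2655/7 = 379.2857 ms
Proportion correct = 7/10
IES = 379.2857 / (7/10) = 541.837 ms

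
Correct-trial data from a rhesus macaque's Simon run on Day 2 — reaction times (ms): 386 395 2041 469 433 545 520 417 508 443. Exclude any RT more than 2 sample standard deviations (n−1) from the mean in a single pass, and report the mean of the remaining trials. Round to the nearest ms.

457 ms

n = 10, ΣRT = 6157, M = 615.700
Σ(x−M)² = 2282914.10; s = √(2282914.10/9) = 503.644
Cutoffs: 615.700 ± 2·503.644 → [-391.6, 1623.0]
Outside: 2041 → excluded.
Retained (n=9): Σ = 4116, mean = 4116/9 = 457.333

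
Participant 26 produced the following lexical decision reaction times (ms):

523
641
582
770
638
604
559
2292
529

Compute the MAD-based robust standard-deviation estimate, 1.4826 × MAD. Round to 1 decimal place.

66.7 ms

Sorted: 523, 529, 559, 582, 604, 638, 641, 770, 2292 → median = 604
|x − 604| sorted: 0, 22, 34, 37, 45, 75, 81, 166, 1688 → MAD = 45
Robust SD ≈ 1.4826 × 45 = 66.717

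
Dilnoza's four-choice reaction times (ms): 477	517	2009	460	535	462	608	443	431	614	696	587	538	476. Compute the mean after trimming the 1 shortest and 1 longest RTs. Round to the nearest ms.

534 ms

Sorted: 431, 443, 460, 462, 476, 477, 517, 535, 538, 587, 608, 614, 696, 2009
Drop lowest 1 (431) and highest 1 (2009)
Remaining (n=12): Σ = 6413, mean = 6413/12 = 534.417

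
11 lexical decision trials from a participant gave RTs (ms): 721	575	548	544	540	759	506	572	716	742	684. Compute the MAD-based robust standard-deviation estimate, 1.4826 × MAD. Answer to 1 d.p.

102.3 ms

Sorted: 506, 540, 544, 548, 572, 575, 684, 716, 721, 742, 759 → median = 575
|x − 575| sorted: 0, 3, 27, 31, 35, 69, 109, 141, 146, 167, 184 → MAD = 69
Robust SD ≈ 1.4826 × 69 = 102.299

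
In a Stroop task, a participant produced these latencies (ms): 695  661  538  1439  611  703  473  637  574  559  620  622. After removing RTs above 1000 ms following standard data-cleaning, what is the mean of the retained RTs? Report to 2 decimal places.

608.45 ms

Excluded: 1439
Retained (n=11): Σ = 6693
Mean = 6693/11 = 608.4545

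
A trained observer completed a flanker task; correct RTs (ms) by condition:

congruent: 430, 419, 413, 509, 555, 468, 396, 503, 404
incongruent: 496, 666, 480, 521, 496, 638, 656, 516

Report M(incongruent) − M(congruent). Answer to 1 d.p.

103.4 ms

M(congruent) = 4097/9 = 455.222
M(incongruent) = 4469/8 = 558.625
Difference = 558.625 − 455.222 = 103.403 ms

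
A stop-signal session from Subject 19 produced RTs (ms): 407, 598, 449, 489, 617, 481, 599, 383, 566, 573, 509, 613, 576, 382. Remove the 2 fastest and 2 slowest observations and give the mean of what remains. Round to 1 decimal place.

Sorted: 382, 383, 407, 449, 481, 489, 509, 566, 573, 576, 598, 599, 613, 617
Drop lowest 2 (382, 383) and highest 2 (613, 617)
Remaining (n=10): Σ = 5247, mean = 5247/10 = 524.700

524.7 ms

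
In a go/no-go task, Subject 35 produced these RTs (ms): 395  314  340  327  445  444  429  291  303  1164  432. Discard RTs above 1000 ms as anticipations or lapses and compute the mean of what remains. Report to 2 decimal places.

372.00 ms

Excluded: 1164
Retained (n=10): Σ = 3720
Mean = 3720/10 = 372.0000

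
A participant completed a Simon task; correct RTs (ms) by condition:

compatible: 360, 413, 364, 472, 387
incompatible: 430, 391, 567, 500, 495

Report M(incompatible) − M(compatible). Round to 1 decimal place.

M(compatible) = 1996/5 = 399.200
M(incompatible) = 2383/5 = 476.600
Difference = 476.600 − 399.200 = 77.400 ms

77.4 ms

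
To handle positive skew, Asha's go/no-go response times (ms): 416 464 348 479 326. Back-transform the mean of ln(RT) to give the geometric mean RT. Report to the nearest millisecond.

402 ms

ln(RT): 6.0307, 6.1399, 5.8522, 6.1717, 5.7869
Mean ln(RT) = 29.9814/5 = 5.99627
Geometric mean = exp(5.99627) = 401.93 ms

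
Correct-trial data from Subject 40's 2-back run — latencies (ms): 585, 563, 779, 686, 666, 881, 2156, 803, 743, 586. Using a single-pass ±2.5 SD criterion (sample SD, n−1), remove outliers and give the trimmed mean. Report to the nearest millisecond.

699 ms

n = 10, ΣRT = 8448, M = 844.800
Σ(x−M)² = 2008067.60; s = √(2008067.60/9) = 472.354
Cutoffs: 844.800 ± 2.5·472.354 → [-336.1, 2025.7]
Outside: 2156 → excluded.
Retained (n=9): Σ = 6292, mean = 6292/9 = 699.111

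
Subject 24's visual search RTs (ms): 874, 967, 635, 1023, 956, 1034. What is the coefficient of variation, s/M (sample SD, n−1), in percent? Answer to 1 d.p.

n = 6, Σ = 5489, M = 914.8333
Σ(x−M)² = 110290.833; s = √(110290.833/5) = 148.5199
CV = 148.5199 / 914.8333 = 0.16235 = 16.235%

16.2%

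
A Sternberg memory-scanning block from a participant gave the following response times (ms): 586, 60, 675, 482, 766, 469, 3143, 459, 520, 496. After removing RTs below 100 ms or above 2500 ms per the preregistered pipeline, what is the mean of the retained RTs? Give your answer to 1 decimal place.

556.6 ms

Excluded: 60, 3143
Retained (n=8): Σ = 4453
Mean = 4453/8 = 556.6250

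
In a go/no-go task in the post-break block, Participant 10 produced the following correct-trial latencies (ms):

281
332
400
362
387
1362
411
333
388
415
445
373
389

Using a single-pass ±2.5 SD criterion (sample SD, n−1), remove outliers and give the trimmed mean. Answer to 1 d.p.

n = 13, ΣRT = 5878, M = 452.154
Σ(x−M)² = 918335.69; s = √(918335.69/12) = 276.637
Cutoffs: 452.154 ± 2.5·276.637 → [-239.4, 1143.7]
Outside: 1362 → excluded.
Retained (n=12): Σ = 4516, mean = 4516/12 = 376.333

376.3 ms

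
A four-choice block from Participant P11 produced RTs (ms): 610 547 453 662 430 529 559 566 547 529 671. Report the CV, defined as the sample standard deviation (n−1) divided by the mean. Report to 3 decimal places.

0.134

n = 11, Σ = 6103, M = 554.8182
Σ(x−M)² = 55575.636; s = √(55575.636/10) = 74.5491
CV = 74.5491 / 554.8182 = 0.13437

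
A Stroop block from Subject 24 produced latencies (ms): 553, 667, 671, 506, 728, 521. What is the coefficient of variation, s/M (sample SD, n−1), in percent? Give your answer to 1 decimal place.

n = 6, Σ = 3646, M = 607.6667
Σ(x−M)² = 42847.333; s = √(42847.333/5) = 92.5714
CV = 92.5714 / 607.6667 = 0.15234 = 15.234%

15.2%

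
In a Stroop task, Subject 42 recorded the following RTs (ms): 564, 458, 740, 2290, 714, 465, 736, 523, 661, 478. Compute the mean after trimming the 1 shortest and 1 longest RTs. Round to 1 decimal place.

Sorted: 458, 465, 478, 523, 564, 661, 714, 736, 740, 2290
Drop lowest 1 (458) and highest 1 (2290)
Remaining (n=8): Σ = 4881, mean = 4881/8 = 610.125

610.1 ms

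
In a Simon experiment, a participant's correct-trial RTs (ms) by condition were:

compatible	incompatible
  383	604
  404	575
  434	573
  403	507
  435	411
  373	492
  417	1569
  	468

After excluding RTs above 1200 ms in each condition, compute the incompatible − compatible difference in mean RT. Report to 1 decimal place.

incompatible: exclude 1569
M(compatible) = 2849/7 = 407.000
M(incompatible) = 3630/7 = 518.571
Difference = 518.571 − 407.000 = 111.571 ms

111.6 ms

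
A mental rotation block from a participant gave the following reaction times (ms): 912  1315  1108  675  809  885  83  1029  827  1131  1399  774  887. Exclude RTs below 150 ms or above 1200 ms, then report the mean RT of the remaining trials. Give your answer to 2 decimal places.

903.70 ms

Excluded: 83, 1315, 1399
Retained (n=10): Σ = 9037
Mean = 9037/10 = 903.7000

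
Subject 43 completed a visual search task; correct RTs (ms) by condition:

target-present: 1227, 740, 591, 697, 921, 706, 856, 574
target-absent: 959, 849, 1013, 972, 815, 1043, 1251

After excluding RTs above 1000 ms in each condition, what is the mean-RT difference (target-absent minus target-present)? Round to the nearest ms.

target-present: exclude 1227
target-absent: exclude 1013, 1043, 1251
M(target-present) = 5085/7 = 726.429
M(target-absent) = 3595/4 = 898.750
Difference = 898.750 − 726.429 = 172.321 ms

172 ms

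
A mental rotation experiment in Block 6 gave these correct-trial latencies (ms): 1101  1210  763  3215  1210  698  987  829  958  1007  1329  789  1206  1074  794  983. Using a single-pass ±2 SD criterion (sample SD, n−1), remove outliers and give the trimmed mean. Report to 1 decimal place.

995.9 ms

n = 16, ΣRT = 18153, M = 1134.562
Σ(x−M)² = 5136907.94; s = √(5136907.94/15) = 585.201
Cutoffs: 1134.562 ± 2·585.201 → [-35.8, 2305.0]
Outside: 3215 → excluded.
Retained (n=15): Σ = 14938, mean = 14938/15 = 995.867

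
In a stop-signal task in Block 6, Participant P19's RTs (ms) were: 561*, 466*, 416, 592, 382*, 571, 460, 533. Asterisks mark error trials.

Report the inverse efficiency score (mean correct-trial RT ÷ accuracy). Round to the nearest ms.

823 ms

Correct trials (n=5): 416, 592, 571, 460, 533
Mean correct RT = 2572/5 = 514.4000 ms
Proportion correct = 5/8
IES = 514.4000 / (5/8) = 823.040 ms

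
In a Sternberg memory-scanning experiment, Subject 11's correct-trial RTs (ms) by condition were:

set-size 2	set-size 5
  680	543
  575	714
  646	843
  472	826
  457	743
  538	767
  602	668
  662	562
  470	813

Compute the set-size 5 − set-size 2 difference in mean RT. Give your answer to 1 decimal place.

M(set-size 2) = 5102/9 = 566.889
M(set-size 5) = 6479/9 = 719.889
Difference = 719.889 − 566.889 = 153.000 ms

153.0 ms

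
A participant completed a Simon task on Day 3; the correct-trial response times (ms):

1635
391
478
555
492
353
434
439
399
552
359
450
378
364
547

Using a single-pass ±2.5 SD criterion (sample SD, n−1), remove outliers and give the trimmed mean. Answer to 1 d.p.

n = 15, ΣRT = 7826, M = 521.733
Σ(x−M)² = 1397154.93; s = √(1397154.93/14) = 315.906
Cutoffs: 521.733 ± 2.5·315.906 → [-268.0, 1311.5]
Outside: 1635 → excluded.
Retained (n=14): Σ = 6191, mean = 6191/14 = 442.214

442.2 ms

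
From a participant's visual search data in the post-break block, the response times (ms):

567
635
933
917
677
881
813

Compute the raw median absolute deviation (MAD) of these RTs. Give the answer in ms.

120 ms

Sorted: 567, 635, 677, 813, 881, 917, 933 → median = 813
|x − 813|: 246, 178, 120, 104, 136, 68, 0
Sorted deviations: 0, 68, 104, 120, 136, 178, 246 → MAD = 120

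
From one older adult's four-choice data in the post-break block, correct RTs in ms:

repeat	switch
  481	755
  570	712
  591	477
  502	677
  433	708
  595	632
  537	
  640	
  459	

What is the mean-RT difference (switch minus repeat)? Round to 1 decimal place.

125.9 ms

M(repeat) = 4808/9 = 534.222
M(switch) = 3961/6 = 660.167
Difference = 660.167 − 534.222 = 125.944 ms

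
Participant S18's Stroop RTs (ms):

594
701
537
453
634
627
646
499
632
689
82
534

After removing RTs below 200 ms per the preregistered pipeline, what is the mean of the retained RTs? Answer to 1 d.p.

595.1 ms

Excluded: 82
Retained (n=11): Σ = 6546
Mean = 6546/11 = 595.0909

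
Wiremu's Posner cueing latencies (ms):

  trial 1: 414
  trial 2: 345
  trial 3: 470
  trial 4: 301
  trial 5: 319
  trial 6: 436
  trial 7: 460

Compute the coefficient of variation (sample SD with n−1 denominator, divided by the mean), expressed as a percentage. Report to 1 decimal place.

17.7%

n = 7, Σ = 2745, M = 392.1429
Σ(x−M)² = 28946.857; s = √(28946.857/6) = 69.4584
CV = 69.4584 / 392.1429 = 0.17713 = 17.713%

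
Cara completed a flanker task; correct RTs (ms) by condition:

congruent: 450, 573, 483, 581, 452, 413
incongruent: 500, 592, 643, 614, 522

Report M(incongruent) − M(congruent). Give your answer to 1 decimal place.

82.2 ms

M(congruent) = 2952/6 = 492.000
M(incongruent) = 2871/5 = 574.200
Difference = 574.200 − 492.000 = 82.200 ms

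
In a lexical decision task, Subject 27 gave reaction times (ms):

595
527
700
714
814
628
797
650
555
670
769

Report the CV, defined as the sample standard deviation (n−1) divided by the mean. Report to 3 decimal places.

n = 11, Σ = 7419, M = 674.4545
Σ(x−M)² = 90746.727; s = √(90746.727/10) = 95.2611
CV = 95.2611 / 674.4545 = 0.14124

0.141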